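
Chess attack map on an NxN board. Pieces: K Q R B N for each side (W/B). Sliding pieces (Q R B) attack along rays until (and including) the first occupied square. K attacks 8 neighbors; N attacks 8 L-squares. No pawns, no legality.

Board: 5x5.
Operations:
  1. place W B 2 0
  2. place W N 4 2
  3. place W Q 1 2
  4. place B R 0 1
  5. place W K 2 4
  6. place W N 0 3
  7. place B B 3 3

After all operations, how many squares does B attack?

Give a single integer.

Answer: 11

Derivation:
Op 1: place WB@(2,0)
Op 2: place WN@(4,2)
Op 3: place WQ@(1,2)
Op 4: place BR@(0,1)
Op 5: place WK@(2,4)
Op 6: place WN@(0,3)
Op 7: place BB@(3,3)
Per-piece attacks for B:
  BR@(0,1): attacks (0,2) (0,3) (0,0) (1,1) (2,1) (3,1) (4,1) [ray(0,1) blocked at (0,3)]
  BB@(3,3): attacks (4,4) (4,2) (2,4) (2,2) (1,1) (0,0) [ray(1,-1) blocked at (4,2); ray(-1,1) blocked at (2,4)]
Union (11 distinct): (0,0) (0,2) (0,3) (1,1) (2,1) (2,2) (2,4) (3,1) (4,1) (4,2) (4,4)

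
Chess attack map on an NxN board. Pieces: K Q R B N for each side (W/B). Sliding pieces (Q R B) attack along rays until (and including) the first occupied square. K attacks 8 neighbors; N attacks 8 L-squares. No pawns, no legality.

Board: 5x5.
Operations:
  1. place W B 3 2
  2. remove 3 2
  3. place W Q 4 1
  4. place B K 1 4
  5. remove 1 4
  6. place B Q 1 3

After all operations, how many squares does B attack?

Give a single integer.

Op 1: place WB@(3,2)
Op 2: remove (3,2)
Op 3: place WQ@(4,1)
Op 4: place BK@(1,4)
Op 5: remove (1,4)
Op 6: place BQ@(1,3)
Per-piece attacks for B:
  BQ@(1,3): attacks (1,4) (1,2) (1,1) (1,0) (2,3) (3,3) (4,3) (0,3) (2,4) (2,2) (3,1) (4,0) (0,4) (0,2)
Union (14 distinct): (0,2) (0,3) (0,4) (1,0) (1,1) (1,2) (1,4) (2,2) (2,3) (2,4) (3,1) (3,3) (4,0) (4,3)

Answer: 14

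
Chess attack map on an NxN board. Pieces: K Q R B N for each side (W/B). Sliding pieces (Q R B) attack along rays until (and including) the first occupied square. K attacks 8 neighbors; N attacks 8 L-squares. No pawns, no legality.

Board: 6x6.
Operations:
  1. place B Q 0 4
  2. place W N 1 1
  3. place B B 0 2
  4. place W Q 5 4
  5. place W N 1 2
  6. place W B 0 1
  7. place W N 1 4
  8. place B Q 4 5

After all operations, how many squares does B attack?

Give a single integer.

Op 1: place BQ@(0,4)
Op 2: place WN@(1,1)
Op 3: place BB@(0,2)
Op 4: place WQ@(5,4)
Op 5: place WN@(1,2)
Op 6: place WB@(0,1)
Op 7: place WN@(1,4)
Op 8: place BQ@(4,5)
Per-piece attacks for B:
  BB@(0,2): attacks (1,3) (2,4) (3,5) (1,1) [ray(1,-1) blocked at (1,1)]
  BQ@(0,4): attacks (0,5) (0,3) (0,2) (1,4) (1,5) (1,3) (2,2) (3,1) (4,0) [ray(0,-1) blocked at (0,2); ray(1,0) blocked at (1,4)]
  BQ@(4,5): attacks (4,4) (4,3) (4,2) (4,1) (4,0) (5,5) (3,5) (2,5) (1,5) (0,5) (5,4) (3,4) (2,3) (1,2) [ray(1,-1) blocked at (5,4); ray(-1,-1) blocked at (1,2)]
Union (22 distinct): (0,2) (0,3) (0,5) (1,1) (1,2) (1,3) (1,4) (1,5) (2,2) (2,3) (2,4) (2,5) (3,1) (3,4) (3,5) (4,0) (4,1) (4,2) (4,3) (4,4) (5,4) (5,5)

Answer: 22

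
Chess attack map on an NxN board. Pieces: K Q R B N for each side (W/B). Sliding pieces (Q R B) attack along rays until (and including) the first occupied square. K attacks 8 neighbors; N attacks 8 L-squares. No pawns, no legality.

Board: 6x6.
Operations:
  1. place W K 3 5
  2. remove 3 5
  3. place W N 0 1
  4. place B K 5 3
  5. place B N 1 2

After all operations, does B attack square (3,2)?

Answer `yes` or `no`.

Op 1: place WK@(3,5)
Op 2: remove (3,5)
Op 3: place WN@(0,1)
Op 4: place BK@(5,3)
Op 5: place BN@(1,2)
Per-piece attacks for B:
  BN@(1,2): attacks (2,4) (3,3) (0,4) (2,0) (3,1) (0,0)
  BK@(5,3): attacks (5,4) (5,2) (4,3) (4,4) (4,2)
B attacks (3,2): no

Answer: no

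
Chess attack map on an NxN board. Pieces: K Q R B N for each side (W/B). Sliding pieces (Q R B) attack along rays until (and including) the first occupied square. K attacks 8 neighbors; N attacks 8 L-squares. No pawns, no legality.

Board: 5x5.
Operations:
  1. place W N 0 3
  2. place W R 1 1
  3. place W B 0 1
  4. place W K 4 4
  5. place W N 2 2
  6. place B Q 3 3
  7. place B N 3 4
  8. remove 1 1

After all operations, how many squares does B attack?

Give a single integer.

Answer: 12

Derivation:
Op 1: place WN@(0,3)
Op 2: place WR@(1,1)
Op 3: place WB@(0,1)
Op 4: place WK@(4,4)
Op 5: place WN@(2,2)
Op 6: place BQ@(3,3)
Op 7: place BN@(3,4)
Op 8: remove (1,1)
Per-piece attacks for B:
  BQ@(3,3): attacks (3,4) (3,2) (3,1) (3,0) (4,3) (2,3) (1,3) (0,3) (4,4) (4,2) (2,4) (2,2) [ray(0,1) blocked at (3,4); ray(-1,0) blocked at (0,3); ray(1,1) blocked at (4,4); ray(-1,-1) blocked at (2,2)]
  BN@(3,4): attacks (4,2) (2,2) (1,3)
Union (12 distinct): (0,3) (1,3) (2,2) (2,3) (2,4) (3,0) (3,1) (3,2) (3,4) (4,2) (4,3) (4,4)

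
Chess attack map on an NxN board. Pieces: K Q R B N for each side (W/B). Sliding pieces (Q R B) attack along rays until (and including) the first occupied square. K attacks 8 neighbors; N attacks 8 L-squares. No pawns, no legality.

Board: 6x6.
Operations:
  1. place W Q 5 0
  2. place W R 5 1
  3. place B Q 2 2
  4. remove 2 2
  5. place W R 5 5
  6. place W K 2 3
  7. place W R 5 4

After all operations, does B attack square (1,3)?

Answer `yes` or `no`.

Answer: no

Derivation:
Op 1: place WQ@(5,0)
Op 2: place WR@(5,1)
Op 3: place BQ@(2,2)
Op 4: remove (2,2)
Op 5: place WR@(5,5)
Op 6: place WK@(2,3)
Op 7: place WR@(5,4)
Per-piece attacks for B:
B attacks (1,3): no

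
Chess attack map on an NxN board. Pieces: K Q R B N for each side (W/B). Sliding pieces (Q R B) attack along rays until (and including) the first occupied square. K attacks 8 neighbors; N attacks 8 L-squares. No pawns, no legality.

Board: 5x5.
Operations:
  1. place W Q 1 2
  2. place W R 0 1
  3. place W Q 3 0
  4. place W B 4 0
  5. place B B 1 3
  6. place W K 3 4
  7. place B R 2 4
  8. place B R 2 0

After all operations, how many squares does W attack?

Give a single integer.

Answer: 24

Derivation:
Op 1: place WQ@(1,2)
Op 2: place WR@(0,1)
Op 3: place WQ@(3,0)
Op 4: place WB@(4,0)
Op 5: place BB@(1,3)
Op 6: place WK@(3,4)
Op 7: place BR@(2,4)
Op 8: place BR@(2,0)
Per-piece attacks for W:
  WR@(0,1): attacks (0,2) (0,3) (0,4) (0,0) (1,1) (2,1) (3,1) (4,1)
  WQ@(1,2): attacks (1,3) (1,1) (1,0) (2,2) (3,2) (4,2) (0,2) (2,3) (3,4) (2,1) (3,0) (0,3) (0,1) [ray(0,1) blocked at (1,3); ray(1,1) blocked at (3,4); ray(1,-1) blocked at (3,0); ray(-1,-1) blocked at (0,1)]
  WQ@(3,0): attacks (3,1) (3,2) (3,3) (3,4) (4,0) (2,0) (4,1) (2,1) (1,2) [ray(0,1) blocked at (3,4); ray(1,0) blocked at (4,0); ray(-1,0) blocked at (2,0); ray(-1,1) blocked at (1,2)]
  WK@(3,4): attacks (3,3) (4,4) (2,4) (4,3) (2,3)
  WB@(4,0): attacks (3,1) (2,2) (1,3) [ray(-1,1) blocked at (1,3)]
Union (24 distinct): (0,0) (0,1) (0,2) (0,3) (0,4) (1,0) (1,1) (1,2) (1,3) (2,0) (2,1) (2,2) (2,3) (2,4) (3,0) (3,1) (3,2) (3,3) (3,4) (4,0) (4,1) (4,2) (4,3) (4,4)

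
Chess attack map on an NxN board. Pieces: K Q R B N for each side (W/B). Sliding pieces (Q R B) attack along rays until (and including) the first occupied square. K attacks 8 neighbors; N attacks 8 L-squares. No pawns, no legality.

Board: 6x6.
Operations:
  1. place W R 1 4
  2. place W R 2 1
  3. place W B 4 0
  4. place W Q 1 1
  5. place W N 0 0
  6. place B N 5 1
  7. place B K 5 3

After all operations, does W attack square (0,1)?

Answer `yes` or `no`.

Answer: yes

Derivation:
Op 1: place WR@(1,4)
Op 2: place WR@(2,1)
Op 3: place WB@(4,0)
Op 4: place WQ@(1,1)
Op 5: place WN@(0,0)
Op 6: place BN@(5,1)
Op 7: place BK@(5,3)
Per-piece attacks for W:
  WN@(0,0): attacks (1,2) (2,1)
  WQ@(1,1): attacks (1,2) (1,3) (1,4) (1,0) (2,1) (0,1) (2,2) (3,3) (4,4) (5,5) (2,0) (0,2) (0,0) [ray(0,1) blocked at (1,4); ray(1,0) blocked at (2,1); ray(-1,-1) blocked at (0,0)]
  WR@(1,4): attacks (1,5) (1,3) (1,2) (1,1) (2,4) (3,4) (4,4) (5,4) (0,4) [ray(0,-1) blocked at (1,1)]
  WR@(2,1): attacks (2,2) (2,3) (2,4) (2,5) (2,0) (3,1) (4,1) (5,1) (1,1) [ray(1,0) blocked at (5,1); ray(-1,0) blocked at (1,1)]
  WB@(4,0): attacks (5,1) (3,1) (2,2) (1,3) (0,4) [ray(1,1) blocked at (5,1)]
W attacks (0,1): yes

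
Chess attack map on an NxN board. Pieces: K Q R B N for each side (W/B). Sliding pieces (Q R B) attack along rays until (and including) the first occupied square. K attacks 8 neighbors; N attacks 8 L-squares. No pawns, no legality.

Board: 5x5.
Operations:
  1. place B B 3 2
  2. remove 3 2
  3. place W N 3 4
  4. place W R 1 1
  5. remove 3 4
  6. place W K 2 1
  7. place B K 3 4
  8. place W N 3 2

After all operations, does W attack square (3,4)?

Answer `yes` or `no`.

Answer: no

Derivation:
Op 1: place BB@(3,2)
Op 2: remove (3,2)
Op 3: place WN@(3,4)
Op 4: place WR@(1,1)
Op 5: remove (3,4)
Op 6: place WK@(2,1)
Op 7: place BK@(3,4)
Op 8: place WN@(3,2)
Per-piece attacks for W:
  WR@(1,1): attacks (1,2) (1,3) (1,4) (1,0) (2,1) (0,1) [ray(1,0) blocked at (2,1)]
  WK@(2,1): attacks (2,2) (2,0) (3,1) (1,1) (3,2) (3,0) (1,2) (1,0)
  WN@(3,2): attacks (4,4) (2,4) (1,3) (4,0) (2,0) (1,1)
W attacks (3,4): no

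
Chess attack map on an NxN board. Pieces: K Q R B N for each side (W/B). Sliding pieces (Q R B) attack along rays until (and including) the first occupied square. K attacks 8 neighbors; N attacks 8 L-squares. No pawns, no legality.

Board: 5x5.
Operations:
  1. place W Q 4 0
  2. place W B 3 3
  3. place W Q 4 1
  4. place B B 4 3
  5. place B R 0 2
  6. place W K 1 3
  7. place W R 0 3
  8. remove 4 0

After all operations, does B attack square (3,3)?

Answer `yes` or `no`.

Answer: no

Derivation:
Op 1: place WQ@(4,0)
Op 2: place WB@(3,3)
Op 3: place WQ@(4,1)
Op 4: place BB@(4,3)
Op 5: place BR@(0,2)
Op 6: place WK@(1,3)
Op 7: place WR@(0,3)
Op 8: remove (4,0)
Per-piece attacks for B:
  BR@(0,2): attacks (0,3) (0,1) (0,0) (1,2) (2,2) (3,2) (4,2) [ray(0,1) blocked at (0,3)]
  BB@(4,3): attacks (3,4) (3,2) (2,1) (1,0)
B attacks (3,3): no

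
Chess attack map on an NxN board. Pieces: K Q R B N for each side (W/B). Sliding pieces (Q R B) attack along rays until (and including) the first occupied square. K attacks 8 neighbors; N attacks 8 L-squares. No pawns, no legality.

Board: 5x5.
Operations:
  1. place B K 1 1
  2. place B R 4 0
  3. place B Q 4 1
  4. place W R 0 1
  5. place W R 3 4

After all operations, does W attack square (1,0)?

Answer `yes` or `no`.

Answer: no

Derivation:
Op 1: place BK@(1,1)
Op 2: place BR@(4,0)
Op 3: place BQ@(4,1)
Op 4: place WR@(0,1)
Op 5: place WR@(3,4)
Per-piece attacks for W:
  WR@(0,1): attacks (0,2) (0,3) (0,4) (0,0) (1,1) [ray(1,0) blocked at (1,1)]
  WR@(3,4): attacks (3,3) (3,2) (3,1) (3,0) (4,4) (2,4) (1,4) (0,4)
W attacks (1,0): no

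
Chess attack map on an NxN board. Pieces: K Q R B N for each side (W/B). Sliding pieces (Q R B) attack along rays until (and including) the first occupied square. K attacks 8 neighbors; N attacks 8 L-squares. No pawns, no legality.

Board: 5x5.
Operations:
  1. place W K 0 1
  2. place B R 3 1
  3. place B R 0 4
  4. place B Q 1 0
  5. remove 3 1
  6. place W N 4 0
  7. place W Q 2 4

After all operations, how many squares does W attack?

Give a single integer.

Answer: 17

Derivation:
Op 1: place WK@(0,1)
Op 2: place BR@(3,1)
Op 3: place BR@(0,4)
Op 4: place BQ@(1,0)
Op 5: remove (3,1)
Op 6: place WN@(4,0)
Op 7: place WQ@(2,4)
Per-piece attacks for W:
  WK@(0,1): attacks (0,2) (0,0) (1,1) (1,2) (1,0)
  WQ@(2,4): attacks (2,3) (2,2) (2,1) (2,0) (3,4) (4,4) (1,4) (0,4) (3,3) (4,2) (1,3) (0,2) [ray(-1,0) blocked at (0,4)]
  WN@(4,0): attacks (3,2) (2,1)
Union (17 distinct): (0,0) (0,2) (0,4) (1,0) (1,1) (1,2) (1,3) (1,4) (2,0) (2,1) (2,2) (2,3) (3,2) (3,3) (3,4) (4,2) (4,4)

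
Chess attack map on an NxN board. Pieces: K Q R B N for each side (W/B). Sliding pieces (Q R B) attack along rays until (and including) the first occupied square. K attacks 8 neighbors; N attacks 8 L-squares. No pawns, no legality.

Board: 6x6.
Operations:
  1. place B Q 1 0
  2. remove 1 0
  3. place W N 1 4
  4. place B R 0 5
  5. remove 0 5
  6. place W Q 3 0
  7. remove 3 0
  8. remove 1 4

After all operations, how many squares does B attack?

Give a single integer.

Op 1: place BQ@(1,0)
Op 2: remove (1,0)
Op 3: place WN@(1,4)
Op 4: place BR@(0,5)
Op 5: remove (0,5)
Op 6: place WQ@(3,0)
Op 7: remove (3,0)
Op 8: remove (1,4)
Per-piece attacks for B:
Union (0 distinct): (none)

Answer: 0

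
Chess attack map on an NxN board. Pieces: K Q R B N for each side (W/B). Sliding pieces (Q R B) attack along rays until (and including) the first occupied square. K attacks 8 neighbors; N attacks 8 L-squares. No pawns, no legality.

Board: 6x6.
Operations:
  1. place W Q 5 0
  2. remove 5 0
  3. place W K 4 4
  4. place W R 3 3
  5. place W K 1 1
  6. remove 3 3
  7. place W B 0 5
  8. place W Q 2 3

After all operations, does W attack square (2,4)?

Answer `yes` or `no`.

Answer: yes

Derivation:
Op 1: place WQ@(5,0)
Op 2: remove (5,0)
Op 3: place WK@(4,4)
Op 4: place WR@(3,3)
Op 5: place WK@(1,1)
Op 6: remove (3,3)
Op 7: place WB@(0,5)
Op 8: place WQ@(2,3)
Per-piece attacks for W:
  WB@(0,5): attacks (1,4) (2,3) [ray(1,-1) blocked at (2,3)]
  WK@(1,1): attacks (1,2) (1,0) (2,1) (0,1) (2,2) (2,0) (0,2) (0,0)
  WQ@(2,3): attacks (2,4) (2,5) (2,2) (2,1) (2,0) (3,3) (4,3) (5,3) (1,3) (0,3) (3,4) (4,5) (3,2) (4,1) (5,0) (1,4) (0,5) (1,2) (0,1) [ray(-1,1) blocked at (0,5)]
  WK@(4,4): attacks (4,5) (4,3) (5,4) (3,4) (5,5) (5,3) (3,5) (3,3)
W attacks (2,4): yes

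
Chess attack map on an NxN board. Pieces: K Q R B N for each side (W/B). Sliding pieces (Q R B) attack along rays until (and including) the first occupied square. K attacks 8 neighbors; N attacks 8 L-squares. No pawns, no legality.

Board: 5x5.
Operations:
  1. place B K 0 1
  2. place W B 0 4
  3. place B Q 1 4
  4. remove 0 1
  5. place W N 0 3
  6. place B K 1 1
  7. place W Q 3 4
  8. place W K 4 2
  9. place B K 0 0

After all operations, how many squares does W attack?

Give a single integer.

Op 1: place BK@(0,1)
Op 2: place WB@(0,4)
Op 3: place BQ@(1,4)
Op 4: remove (0,1)
Op 5: place WN@(0,3)
Op 6: place BK@(1,1)
Op 7: place WQ@(3,4)
Op 8: place WK@(4,2)
Op 9: place BK@(0,0)
Per-piece attacks for W:
  WN@(0,3): attacks (2,4) (1,1) (2,2)
  WB@(0,4): attacks (1,3) (2,2) (3,1) (4,0)
  WQ@(3,4): attacks (3,3) (3,2) (3,1) (3,0) (4,4) (2,4) (1,4) (4,3) (2,3) (1,2) (0,1) [ray(-1,0) blocked at (1,4)]
  WK@(4,2): attacks (4,3) (4,1) (3,2) (3,3) (3,1)
Union (16 distinct): (0,1) (1,1) (1,2) (1,3) (1,4) (2,2) (2,3) (2,4) (3,0) (3,1) (3,2) (3,3) (4,0) (4,1) (4,3) (4,4)

Answer: 16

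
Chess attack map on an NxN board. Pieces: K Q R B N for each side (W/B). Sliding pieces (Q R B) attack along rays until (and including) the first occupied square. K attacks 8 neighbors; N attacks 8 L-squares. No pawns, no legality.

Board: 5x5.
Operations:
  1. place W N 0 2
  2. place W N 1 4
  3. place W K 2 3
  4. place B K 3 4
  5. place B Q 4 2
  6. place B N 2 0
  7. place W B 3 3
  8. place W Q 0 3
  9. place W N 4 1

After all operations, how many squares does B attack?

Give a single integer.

Answer: 13

Derivation:
Op 1: place WN@(0,2)
Op 2: place WN@(1,4)
Op 3: place WK@(2,3)
Op 4: place BK@(3,4)
Op 5: place BQ@(4,2)
Op 6: place BN@(2,0)
Op 7: place WB@(3,3)
Op 8: place WQ@(0,3)
Op 9: place WN@(4,1)
Per-piece attacks for B:
  BN@(2,0): attacks (3,2) (4,1) (1,2) (0,1)
  BK@(3,4): attacks (3,3) (4,4) (2,4) (4,3) (2,3)
  BQ@(4,2): attacks (4,3) (4,4) (4,1) (3,2) (2,2) (1,2) (0,2) (3,3) (3,1) (2,0) [ray(0,-1) blocked at (4,1); ray(-1,0) blocked at (0,2); ray(-1,1) blocked at (3,3); ray(-1,-1) blocked at (2,0)]
Union (13 distinct): (0,1) (0,2) (1,2) (2,0) (2,2) (2,3) (2,4) (3,1) (3,2) (3,3) (4,1) (4,3) (4,4)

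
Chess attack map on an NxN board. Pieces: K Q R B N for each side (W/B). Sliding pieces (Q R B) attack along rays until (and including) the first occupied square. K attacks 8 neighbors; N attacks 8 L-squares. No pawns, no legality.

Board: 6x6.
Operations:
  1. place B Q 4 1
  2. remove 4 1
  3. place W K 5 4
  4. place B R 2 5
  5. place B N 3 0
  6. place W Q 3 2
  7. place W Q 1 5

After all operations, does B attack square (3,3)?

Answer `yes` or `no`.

Answer: no

Derivation:
Op 1: place BQ@(4,1)
Op 2: remove (4,1)
Op 3: place WK@(5,4)
Op 4: place BR@(2,5)
Op 5: place BN@(3,0)
Op 6: place WQ@(3,2)
Op 7: place WQ@(1,5)
Per-piece attacks for B:
  BR@(2,5): attacks (2,4) (2,3) (2,2) (2,1) (2,0) (3,5) (4,5) (5,5) (1,5) [ray(-1,0) blocked at (1,5)]
  BN@(3,0): attacks (4,2) (5,1) (2,2) (1,1)
B attacks (3,3): no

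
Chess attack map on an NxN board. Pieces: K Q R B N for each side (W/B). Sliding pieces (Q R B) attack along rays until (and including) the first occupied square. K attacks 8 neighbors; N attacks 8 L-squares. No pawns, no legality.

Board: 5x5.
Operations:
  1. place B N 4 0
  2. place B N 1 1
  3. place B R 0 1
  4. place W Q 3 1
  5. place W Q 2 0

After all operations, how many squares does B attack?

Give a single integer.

Op 1: place BN@(4,0)
Op 2: place BN@(1,1)
Op 3: place BR@(0,1)
Op 4: place WQ@(3,1)
Op 5: place WQ@(2,0)
Per-piece attacks for B:
  BR@(0,1): attacks (0,2) (0,3) (0,4) (0,0) (1,1) [ray(1,0) blocked at (1,1)]
  BN@(1,1): attacks (2,3) (3,2) (0,3) (3,0)
  BN@(4,0): attacks (3,2) (2,1)
Union (9 distinct): (0,0) (0,2) (0,3) (0,4) (1,1) (2,1) (2,3) (3,0) (3,2)

Answer: 9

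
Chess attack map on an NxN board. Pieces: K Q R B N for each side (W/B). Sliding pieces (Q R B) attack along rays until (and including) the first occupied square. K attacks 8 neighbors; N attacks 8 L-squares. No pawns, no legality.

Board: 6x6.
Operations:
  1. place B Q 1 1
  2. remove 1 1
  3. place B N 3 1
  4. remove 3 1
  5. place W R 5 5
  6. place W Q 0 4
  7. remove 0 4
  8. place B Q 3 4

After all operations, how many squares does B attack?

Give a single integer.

Answer: 17

Derivation:
Op 1: place BQ@(1,1)
Op 2: remove (1,1)
Op 3: place BN@(3,1)
Op 4: remove (3,1)
Op 5: place WR@(5,5)
Op 6: place WQ@(0,4)
Op 7: remove (0,4)
Op 8: place BQ@(3,4)
Per-piece attacks for B:
  BQ@(3,4): attacks (3,5) (3,3) (3,2) (3,1) (3,0) (4,4) (5,4) (2,4) (1,4) (0,4) (4,5) (4,3) (5,2) (2,5) (2,3) (1,2) (0,1)
Union (17 distinct): (0,1) (0,4) (1,2) (1,4) (2,3) (2,4) (2,5) (3,0) (3,1) (3,2) (3,3) (3,5) (4,3) (4,4) (4,5) (5,2) (5,4)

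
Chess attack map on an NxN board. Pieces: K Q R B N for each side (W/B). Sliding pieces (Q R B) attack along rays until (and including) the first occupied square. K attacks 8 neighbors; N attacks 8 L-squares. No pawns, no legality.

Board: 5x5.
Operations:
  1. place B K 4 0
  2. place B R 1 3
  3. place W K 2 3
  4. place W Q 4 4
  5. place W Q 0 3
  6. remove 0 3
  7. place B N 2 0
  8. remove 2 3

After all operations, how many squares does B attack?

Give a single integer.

Answer: 13

Derivation:
Op 1: place BK@(4,0)
Op 2: place BR@(1,3)
Op 3: place WK@(2,3)
Op 4: place WQ@(4,4)
Op 5: place WQ@(0,3)
Op 6: remove (0,3)
Op 7: place BN@(2,0)
Op 8: remove (2,3)
Per-piece attacks for B:
  BR@(1,3): attacks (1,4) (1,2) (1,1) (1,0) (2,3) (3,3) (4,3) (0,3)
  BN@(2,0): attacks (3,2) (4,1) (1,2) (0,1)
  BK@(4,0): attacks (4,1) (3,0) (3,1)
Union (13 distinct): (0,1) (0,3) (1,0) (1,1) (1,2) (1,4) (2,3) (3,0) (3,1) (3,2) (3,3) (4,1) (4,3)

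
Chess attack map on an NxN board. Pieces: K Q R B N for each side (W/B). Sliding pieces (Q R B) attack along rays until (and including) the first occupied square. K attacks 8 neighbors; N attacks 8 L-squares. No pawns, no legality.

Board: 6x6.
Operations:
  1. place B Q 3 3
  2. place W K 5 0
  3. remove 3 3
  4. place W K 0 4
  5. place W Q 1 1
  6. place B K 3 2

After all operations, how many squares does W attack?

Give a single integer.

Answer: 20

Derivation:
Op 1: place BQ@(3,3)
Op 2: place WK@(5,0)
Op 3: remove (3,3)
Op 4: place WK@(0,4)
Op 5: place WQ@(1,1)
Op 6: place BK@(3,2)
Per-piece attacks for W:
  WK@(0,4): attacks (0,5) (0,3) (1,4) (1,5) (1,3)
  WQ@(1,1): attacks (1,2) (1,3) (1,4) (1,5) (1,0) (2,1) (3,1) (4,1) (5,1) (0,1) (2,2) (3,3) (4,4) (5,5) (2,0) (0,2) (0,0)
  WK@(5,0): attacks (5,1) (4,0) (4,1)
Union (20 distinct): (0,0) (0,1) (0,2) (0,3) (0,5) (1,0) (1,2) (1,3) (1,4) (1,5) (2,0) (2,1) (2,2) (3,1) (3,3) (4,0) (4,1) (4,4) (5,1) (5,5)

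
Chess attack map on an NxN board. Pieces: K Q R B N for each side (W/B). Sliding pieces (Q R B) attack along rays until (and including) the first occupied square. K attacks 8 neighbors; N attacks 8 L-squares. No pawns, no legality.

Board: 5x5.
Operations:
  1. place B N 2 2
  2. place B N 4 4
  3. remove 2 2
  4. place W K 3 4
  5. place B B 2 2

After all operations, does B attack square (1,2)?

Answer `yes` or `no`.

Answer: no

Derivation:
Op 1: place BN@(2,2)
Op 2: place BN@(4,4)
Op 3: remove (2,2)
Op 4: place WK@(3,4)
Op 5: place BB@(2,2)
Per-piece attacks for B:
  BB@(2,2): attacks (3,3) (4,4) (3,1) (4,0) (1,3) (0,4) (1,1) (0,0) [ray(1,1) blocked at (4,4)]
  BN@(4,4): attacks (3,2) (2,3)
B attacks (1,2): no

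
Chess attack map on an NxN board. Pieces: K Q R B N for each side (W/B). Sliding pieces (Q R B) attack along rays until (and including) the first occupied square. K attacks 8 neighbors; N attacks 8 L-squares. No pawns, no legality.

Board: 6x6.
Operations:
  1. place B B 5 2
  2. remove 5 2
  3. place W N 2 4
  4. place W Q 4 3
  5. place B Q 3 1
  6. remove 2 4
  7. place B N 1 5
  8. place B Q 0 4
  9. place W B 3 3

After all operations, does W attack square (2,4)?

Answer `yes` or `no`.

Op 1: place BB@(5,2)
Op 2: remove (5,2)
Op 3: place WN@(2,4)
Op 4: place WQ@(4,3)
Op 5: place BQ@(3,1)
Op 6: remove (2,4)
Op 7: place BN@(1,5)
Op 8: place BQ@(0,4)
Op 9: place WB@(3,3)
Per-piece attacks for W:
  WB@(3,3): attacks (4,4) (5,5) (4,2) (5,1) (2,4) (1,5) (2,2) (1,1) (0,0) [ray(-1,1) blocked at (1,5)]
  WQ@(4,3): attacks (4,4) (4,5) (4,2) (4,1) (4,0) (5,3) (3,3) (5,4) (5,2) (3,4) (2,5) (3,2) (2,1) (1,0) [ray(-1,0) blocked at (3,3)]
W attacks (2,4): yes

Answer: yes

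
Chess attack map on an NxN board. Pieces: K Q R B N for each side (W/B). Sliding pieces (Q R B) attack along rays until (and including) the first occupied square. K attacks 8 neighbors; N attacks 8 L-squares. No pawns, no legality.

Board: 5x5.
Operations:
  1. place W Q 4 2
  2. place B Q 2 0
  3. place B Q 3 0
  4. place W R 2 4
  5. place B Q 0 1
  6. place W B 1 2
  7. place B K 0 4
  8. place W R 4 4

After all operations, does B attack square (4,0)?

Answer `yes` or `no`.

Op 1: place WQ@(4,2)
Op 2: place BQ@(2,0)
Op 3: place BQ@(3,0)
Op 4: place WR@(2,4)
Op 5: place BQ@(0,1)
Op 6: place WB@(1,2)
Op 7: place BK@(0,4)
Op 8: place WR@(4,4)
Per-piece attacks for B:
  BQ@(0,1): attacks (0,2) (0,3) (0,4) (0,0) (1,1) (2,1) (3,1) (4,1) (1,2) (1,0) [ray(0,1) blocked at (0,4); ray(1,1) blocked at (1,2)]
  BK@(0,4): attacks (0,3) (1,4) (1,3)
  BQ@(2,0): attacks (2,1) (2,2) (2,3) (2,4) (3,0) (1,0) (0,0) (3,1) (4,2) (1,1) (0,2) [ray(0,1) blocked at (2,4); ray(1,0) blocked at (3,0); ray(1,1) blocked at (4,2)]
  BQ@(3,0): attacks (3,1) (3,2) (3,3) (3,4) (4,0) (2,0) (4,1) (2,1) (1,2) [ray(-1,0) blocked at (2,0); ray(-1,1) blocked at (1,2)]
B attacks (4,0): yes

Answer: yes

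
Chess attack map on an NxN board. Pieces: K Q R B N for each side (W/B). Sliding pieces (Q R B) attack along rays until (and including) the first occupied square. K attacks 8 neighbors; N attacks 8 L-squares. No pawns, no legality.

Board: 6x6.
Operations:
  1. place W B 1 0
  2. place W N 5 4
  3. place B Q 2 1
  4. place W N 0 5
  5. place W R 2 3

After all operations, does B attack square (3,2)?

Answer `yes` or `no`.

Answer: yes

Derivation:
Op 1: place WB@(1,0)
Op 2: place WN@(5,4)
Op 3: place BQ@(2,1)
Op 4: place WN@(0,5)
Op 5: place WR@(2,3)
Per-piece attacks for B:
  BQ@(2,1): attacks (2,2) (2,3) (2,0) (3,1) (4,1) (5,1) (1,1) (0,1) (3,2) (4,3) (5,4) (3,0) (1,2) (0,3) (1,0) [ray(0,1) blocked at (2,3); ray(1,1) blocked at (5,4); ray(-1,-1) blocked at (1,0)]
B attacks (3,2): yes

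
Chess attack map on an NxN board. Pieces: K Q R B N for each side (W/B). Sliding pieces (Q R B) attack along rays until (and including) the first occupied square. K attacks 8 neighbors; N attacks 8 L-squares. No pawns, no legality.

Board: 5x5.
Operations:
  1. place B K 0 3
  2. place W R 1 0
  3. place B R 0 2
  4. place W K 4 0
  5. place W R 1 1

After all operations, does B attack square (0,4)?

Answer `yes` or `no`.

Op 1: place BK@(0,3)
Op 2: place WR@(1,0)
Op 3: place BR@(0,2)
Op 4: place WK@(4,0)
Op 5: place WR@(1,1)
Per-piece attacks for B:
  BR@(0,2): attacks (0,3) (0,1) (0,0) (1,2) (2,2) (3,2) (4,2) [ray(0,1) blocked at (0,3)]
  BK@(0,3): attacks (0,4) (0,2) (1,3) (1,4) (1,2)
B attacks (0,4): yes

Answer: yes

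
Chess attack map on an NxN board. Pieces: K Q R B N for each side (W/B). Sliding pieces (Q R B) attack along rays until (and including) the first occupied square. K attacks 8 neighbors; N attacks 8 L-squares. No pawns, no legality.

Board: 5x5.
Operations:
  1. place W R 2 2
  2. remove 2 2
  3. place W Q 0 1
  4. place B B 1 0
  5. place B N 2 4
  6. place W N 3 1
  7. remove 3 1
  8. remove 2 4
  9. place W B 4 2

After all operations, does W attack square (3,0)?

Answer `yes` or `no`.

Op 1: place WR@(2,2)
Op 2: remove (2,2)
Op 3: place WQ@(0,1)
Op 4: place BB@(1,0)
Op 5: place BN@(2,4)
Op 6: place WN@(3,1)
Op 7: remove (3,1)
Op 8: remove (2,4)
Op 9: place WB@(4,2)
Per-piece attacks for W:
  WQ@(0,1): attacks (0,2) (0,3) (0,4) (0,0) (1,1) (2,1) (3,1) (4,1) (1,2) (2,3) (3,4) (1,0) [ray(1,-1) blocked at (1,0)]
  WB@(4,2): attacks (3,3) (2,4) (3,1) (2,0)
W attacks (3,0): no

Answer: no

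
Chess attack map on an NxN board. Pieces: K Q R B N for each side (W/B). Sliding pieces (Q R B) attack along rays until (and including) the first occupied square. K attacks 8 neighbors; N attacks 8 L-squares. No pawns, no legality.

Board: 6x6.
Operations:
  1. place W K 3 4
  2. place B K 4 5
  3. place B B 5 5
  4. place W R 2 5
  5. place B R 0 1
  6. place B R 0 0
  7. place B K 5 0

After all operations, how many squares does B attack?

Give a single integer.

Op 1: place WK@(3,4)
Op 2: place BK@(4,5)
Op 3: place BB@(5,5)
Op 4: place WR@(2,5)
Op 5: place BR@(0,1)
Op 6: place BR@(0,0)
Op 7: place BK@(5,0)
Per-piece attacks for B:
  BR@(0,0): attacks (0,1) (1,0) (2,0) (3,0) (4,0) (5,0) [ray(0,1) blocked at (0,1); ray(1,0) blocked at (5,0)]
  BR@(0,1): attacks (0,2) (0,3) (0,4) (0,5) (0,0) (1,1) (2,1) (3,1) (4,1) (5,1) [ray(0,-1) blocked at (0,0)]
  BK@(4,5): attacks (4,4) (5,5) (3,5) (5,4) (3,4)
  BK@(5,0): attacks (5,1) (4,0) (4,1)
  BB@(5,5): attacks (4,4) (3,3) (2,2) (1,1) (0,0) [ray(-1,-1) blocked at (0,0)]
Union (23 distinct): (0,0) (0,1) (0,2) (0,3) (0,4) (0,5) (1,0) (1,1) (2,0) (2,1) (2,2) (3,0) (3,1) (3,3) (3,4) (3,5) (4,0) (4,1) (4,4) (5,0) (5,1) (5,4) (5,5)

Answer: 23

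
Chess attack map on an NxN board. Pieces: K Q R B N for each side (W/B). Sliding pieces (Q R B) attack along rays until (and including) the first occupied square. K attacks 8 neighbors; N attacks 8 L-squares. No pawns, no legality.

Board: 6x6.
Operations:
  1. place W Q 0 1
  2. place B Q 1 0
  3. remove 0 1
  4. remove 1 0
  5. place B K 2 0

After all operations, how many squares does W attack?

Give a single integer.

Op 1: place WQ@(0,1)
Op 2: place BQ@(1,0)
Op 3: remove (0,1)
Op 4: remove (1,0)
Op 5: place BK@(2,0)
Per-piece attacks for W:
Union (0 distinct): (none)

Answer: 0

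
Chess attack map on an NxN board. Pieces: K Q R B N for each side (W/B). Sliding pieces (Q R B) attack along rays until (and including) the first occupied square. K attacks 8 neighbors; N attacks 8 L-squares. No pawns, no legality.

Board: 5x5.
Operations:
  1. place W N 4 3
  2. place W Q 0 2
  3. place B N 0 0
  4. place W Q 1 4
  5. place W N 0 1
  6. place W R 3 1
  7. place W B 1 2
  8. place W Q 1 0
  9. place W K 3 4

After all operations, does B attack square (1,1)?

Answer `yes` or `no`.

Op 1: place WN@(4,3)
Op 2: place WQ@(0,2)
Op 3: place BN@(0,0)
Op 4: place WQ@(1,4)
Op 5: place WN@(0,1)
Op 6: place WR@(3,1)
Op 7: place WB@(1,2)
Op 8: place WQ@(1,0)
Op 9: place WK@(3,4)
Per-piece attacks for B:
  BN@(0,0): attacks (1,2) (2,1)
B attacks (1,1): no

Answer: no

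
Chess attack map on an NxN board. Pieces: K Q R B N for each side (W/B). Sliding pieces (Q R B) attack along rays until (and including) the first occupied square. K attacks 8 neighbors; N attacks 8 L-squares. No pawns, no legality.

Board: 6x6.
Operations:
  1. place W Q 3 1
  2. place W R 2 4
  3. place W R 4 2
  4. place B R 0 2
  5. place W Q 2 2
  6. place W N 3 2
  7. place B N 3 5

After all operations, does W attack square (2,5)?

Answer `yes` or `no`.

Answer: yes

Derivation:
Op 1: place WQ@(3,1)
Op 2: place WR@(2,4)
Op 3: place WR@(4,2)
Op 4: place BR@(0,2)
Op 5: place WQ@(2,2)
Op 6: place WN@(3,2)
Op 7: place BN@(3,5)
Per-piece attacks for W:
  WQ@(2,2): attacks (2,3) (2,4) (2,1) (2,0) (3,2) (1,2) (0,2) (3,3) (4,4) (5,5) (3,1) (1,3) (0,4) (1,1) (0,0) [ray(0,1) blocked at (2,4); ray(1,0) blocked at (3,2); ray(-1,0) blocked at (0,2); ray(1,-1) blocked at (3,1)]
  WR@(2,4): attacks (2,5) (2,3) (2,2) (3,4) (4,4) (5,4) (1,4) (0,4) [ray(0,-1) blocked at (2,2)]
  WQ@(3,1): attacks (3,2) (3,0) (4,1) (5,1) (2,1) (1,1) (0,1) (4,2) (4,0) (2,2) (2,0) [ray(0,1) blocked at (3,2); ray(1,1) blocked at (4,2); ray(-1,1) blocked at (2,2)]
  WN@(3,2): attacks (4,4) (5,3) (2,4) (1,3) (4,0) (5,1) (2,0) (1,1)
  WR@(4,2): attacks (4,3) (4,4) (4,5) (4,1) (4,0) (5,2) (3,2) [ray(-1,0) blocked at (3,2)]
W attacks (2,5): yes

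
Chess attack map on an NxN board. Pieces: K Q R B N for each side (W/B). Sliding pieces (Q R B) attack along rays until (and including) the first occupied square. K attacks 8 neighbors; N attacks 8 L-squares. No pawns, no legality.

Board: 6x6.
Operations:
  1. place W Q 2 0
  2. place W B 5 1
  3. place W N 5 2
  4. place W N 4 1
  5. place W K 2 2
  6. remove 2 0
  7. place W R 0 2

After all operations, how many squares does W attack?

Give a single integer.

Answer: 21

Derivation:
Op 1: place WQ@(2,0)
Op 2: place WB@(5,1)
Op 3: place WN@(5,2)
Op 4: place WN@(4,1)
Op 5: place WK@(2,2)
Op 6: remove (2,0)
Op 7: place WR@(0,2)
Per-piece attacks for W:
  WR@(0,2): attacks (0,3) (0,4) (0,5) (0,1) (0,0) (1,2) (2,2) [ray(1,0) blocked at (2,2)]
  WK@(2,2): attacks (2,3) (2,1) (3,2) (1,2) (3,3) (3,1) (1,3) (1,1)
  WN@(4,1): attacks (5,3) (3,3) (2,2) (2,0)
  WB@(5,1): attacks (4,2) (3,3) (2,4) (1,5) (4,0)
  WN@(5,2): attacks (4,4) (3,3) (4,0) (3,1)
Union (21 distinct): (0,0) (0,1) (0,3) (0,4) (0,5) (1,1) (1,2) (1,3) (1,5) (2,0) (2,1) (2,2) (2,3) (2,4) (3,1) (3,2) (3,3) (4,0) (4,2) (4,4) (5,3)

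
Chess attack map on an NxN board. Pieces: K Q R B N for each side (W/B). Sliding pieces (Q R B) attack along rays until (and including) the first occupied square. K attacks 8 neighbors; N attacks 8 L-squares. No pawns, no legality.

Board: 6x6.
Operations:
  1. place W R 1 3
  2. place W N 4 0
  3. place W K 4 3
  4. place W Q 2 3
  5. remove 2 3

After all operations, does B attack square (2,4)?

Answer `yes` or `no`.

Answer: no

Derivation:
Op 1: place WR@(1,3)
Op 2: place WN@(4,0)
Op 3: place WK@(4,3)
Op 4: place WQ@(2,3)
Op 5: remove (2,3)
Per-piece attacks for B:
B attacks (2,4): no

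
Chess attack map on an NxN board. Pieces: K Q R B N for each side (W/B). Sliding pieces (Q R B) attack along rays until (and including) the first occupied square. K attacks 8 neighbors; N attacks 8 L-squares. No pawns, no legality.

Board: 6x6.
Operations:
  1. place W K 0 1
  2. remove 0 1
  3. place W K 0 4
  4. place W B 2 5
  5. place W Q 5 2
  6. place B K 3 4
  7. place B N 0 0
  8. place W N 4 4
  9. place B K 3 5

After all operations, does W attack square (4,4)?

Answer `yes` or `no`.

Op 1: place WK@(0,1)
Op 2: remove (0,1)
Op 3: place WK@(0,4)
Op 4: place WB@(2,5)
Op 5: place WQ@(5,2)
Op 6: place BK@(3,4)
Op 7: place BN@(0,0)
Op 8: place WN@(4,4)
Op 9: place BK@(3,5)
Per-piece attacks for W:
  WK@(0,4): attacks (0,5) (0,3) (1,4) (1,5) (1,3)
  WB@(2,5): attacks (3,4) (1,4) (0,3) [ray(1,-1) blocked at (3,4)]
  WN@(4,4): attacks (2,5) (5,2) (3,2) (2,3)
  WQ@(5,2): attacks (5,3) (5,4) (5,5) (5,1) (5,0) (4,2) (3,2) (2,2) (1,2) (0,2) (4,3) (3,4) (4,1) (3,0) [ray(-1,1) blocked at (3,4)]
W attacks (4,4): no

Answer: no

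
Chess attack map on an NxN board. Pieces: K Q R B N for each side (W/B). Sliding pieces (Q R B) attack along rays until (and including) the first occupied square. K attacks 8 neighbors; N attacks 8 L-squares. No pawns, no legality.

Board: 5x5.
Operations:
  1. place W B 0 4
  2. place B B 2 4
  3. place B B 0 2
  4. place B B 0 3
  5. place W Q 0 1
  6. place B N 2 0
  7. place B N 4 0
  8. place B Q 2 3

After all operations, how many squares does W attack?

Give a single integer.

Op 1: place WB@(0,4)
Op 2: place BB@(2,4)
Op 3: place BB@(0,2)
Op 4: place BB@(0,3)
Op 5: place WQ@(0,1)
Op 6: place BN@(2,0)
Op 7: place BN@(4,0)
Op 8: place BQ@(2,3)
Per-piece attacks for W:
  WQ@(0,1): attacks (0,2) (0,0) (1,1) (2,1) (3,1) (4,1) (1,2) (2,3) (1,0) [ray(0,1) blocked at (0,2); ray(1,1) blocked at (2,3)]
  WB@(0,4): attacks (1,3) (2,2) (3,1) (4,0) [ray(1,-1) blocked at (4,0)]
Union (12 distinct): (0,0) (0,2) (1,0) (1,1) (1,2) (1,3) (2,1) (2,2) (2,3) (3,1) (4,0) (4,1)

Answer: 12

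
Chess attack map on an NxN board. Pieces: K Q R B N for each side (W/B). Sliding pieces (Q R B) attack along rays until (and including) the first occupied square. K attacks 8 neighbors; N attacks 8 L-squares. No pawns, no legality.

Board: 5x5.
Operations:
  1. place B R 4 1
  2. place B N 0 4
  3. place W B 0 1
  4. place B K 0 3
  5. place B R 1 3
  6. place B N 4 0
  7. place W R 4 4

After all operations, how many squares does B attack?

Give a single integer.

Answer: 18

Derivation:
Op 1: place BR@(4,1)
Op 2: place BN@(0,4)
Op 3: place WB@(0,1)
Op 4: place BK@(0,3)
Op 5: place BR@(1,3)
Op 6: place BN@(4,0)
Op 7: place WR@(4,4)
Per-piece attacks for B:
  BK@(0,3): attacks (0,4) (0,2) (1,3) (1,4) (1,2)
  BN@(0,4): attacks (1,2) (2,3)
  BR@(1,3): attacks (1,4) (1,2) (1,1) (1,0) (2,3) (3,3) (4,3) (0,3) [ray(-1,0) blocked at (0,3)]
  BN@(4,0): attacks (3,2) (2,1)
  BR@(4,1): attacks (4,2) (4,3) (4,4) (4,0) (3,1) (2,1) (1,1) (0,1) [ray(0,1) blocked at (4,4); ray(0,-1) blocked at (4,0); ray(-1,0) blocked at (0,1)]
Union (18 distinct): (0,1) (0,2) (0,3) (0,4) (1,0) (1,1) (1,2) (1,3) (1,4) (2,1) (2,3) (3,1) (3,2) (3,3) (4,0) (4,2) (4,3) (4,4)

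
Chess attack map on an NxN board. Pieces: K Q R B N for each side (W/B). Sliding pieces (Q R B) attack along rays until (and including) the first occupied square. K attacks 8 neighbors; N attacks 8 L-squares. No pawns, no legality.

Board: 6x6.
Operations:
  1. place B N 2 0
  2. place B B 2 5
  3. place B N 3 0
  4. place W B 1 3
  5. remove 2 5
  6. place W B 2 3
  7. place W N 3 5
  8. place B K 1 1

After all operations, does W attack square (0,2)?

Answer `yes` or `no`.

Answer: yes

Derivation:
Op 1: place BN@(2,0)
Op 2: place BB@(2,5)
Op 3: place BN@(3,0)
Op 4: place WB@(1,3)
Op 5: remove (2,5)
Op 6: place WB@(2,3)
Op 7: place WN@(3,5)
Op 8: place BK@(1,1)
Per-piece attacks for W:
  WB@(1,3): attacks (2,4) (3,5) (2,2) (3,1) (4,0) (0,4) (0,2) [ray(1,1) blocked at (3,5)]
  WB@(2,3): attacks (3,4) (4,5) (3,2) (4,1) (5,0) (1,4) (0,5) (1,2) (0,1)
  WN@(3,5): attacks (4,3) (5,4) (2,3) (1,4)
W attacks (0,2): yes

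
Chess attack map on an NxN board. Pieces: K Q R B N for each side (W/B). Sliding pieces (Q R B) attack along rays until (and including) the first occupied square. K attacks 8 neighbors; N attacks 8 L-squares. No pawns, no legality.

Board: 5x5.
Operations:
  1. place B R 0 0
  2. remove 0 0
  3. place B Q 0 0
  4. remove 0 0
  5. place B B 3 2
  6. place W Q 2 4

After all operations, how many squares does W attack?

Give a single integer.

Op 1: place BR@(0,0)
Op 2: remove (0,0)
Op 3: place BQ@(0,0)
Op 4: remove (0,0)
Op 5: place BB@(3,2)
Op 6: place WQ@(2,4)
Per-piece attacks for W:
  WQ@(2,4): attacks (2,3) (2,2) (2,1) (2,0) (3,4) (4,4) (1,4) (0,4) (3,3) (4,2) (1,3) (0,2)
Union (12 distinct): (0,2) (0,4) (1,3) (1,4) (2,0) (2,1) (2,2) (2,3) (3,3) (3,4) (4,2) (4,4)

Answer: 12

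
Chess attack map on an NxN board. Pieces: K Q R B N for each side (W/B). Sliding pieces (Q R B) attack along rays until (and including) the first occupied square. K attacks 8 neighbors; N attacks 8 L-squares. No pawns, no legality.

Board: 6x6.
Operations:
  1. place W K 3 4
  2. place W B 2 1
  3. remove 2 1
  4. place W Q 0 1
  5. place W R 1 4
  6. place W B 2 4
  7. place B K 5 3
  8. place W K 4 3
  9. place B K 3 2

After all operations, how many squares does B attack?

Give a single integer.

Op 1: place WK@(3,4)
Op 2: place WB@(2,1)
Op 3: remove (2,1)
Op 4: place WQ@(0,1)
Op 5: place WR@(1,4)
Op 6: place WB@(2,4)
Op 7: place BK@(5,3)
Op 8: place WK@(4,3)
Op 9: place BK@(3,2)
Per-piece attacks for B:
  BK@(3,2): attacks (3,3) (3,1) (4,2) (2,2) (4,3) (4,1) (2,3) (2,1)
  BK@(5,3): attacks (5,4) (5,2) (4,3) (4,4) (4,2)
Union (11 distinct): (2,1) (2,2) (2,3) (3,1) (3,3) (4,1) (4,2) (4,3) (4,4) (5,2) (5,4)

Answer: 11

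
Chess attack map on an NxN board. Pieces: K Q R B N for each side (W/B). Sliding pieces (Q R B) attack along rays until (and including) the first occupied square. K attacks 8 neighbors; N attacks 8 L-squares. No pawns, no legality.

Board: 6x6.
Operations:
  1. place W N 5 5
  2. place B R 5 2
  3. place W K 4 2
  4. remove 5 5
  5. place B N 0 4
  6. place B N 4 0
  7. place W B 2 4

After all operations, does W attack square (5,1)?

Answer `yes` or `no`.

Answer: yes

Derivation:
Op 1: place WN@(5,5)
Op 2: place BR@(5,2)
Op 3: place WK@(4,2)
Op 4: remove (5,5)
Op 5: place BN@(0,4)
Op 6: place BN@(4,0)
Op 7: place WB@(2,4)
Per-piece attacks for W:
  WB@(2,4): attacks (3,5) (3,3) (4,2) (1,5) (1,3) (0,2) [ray(1,-1) blocked at (4,2)]
  WK@(4,2): attacks (4,3) (4,1) (5,2) (3,2) (5,3) (5,1) (3,3) (3,1)
W attacks (5,1): yes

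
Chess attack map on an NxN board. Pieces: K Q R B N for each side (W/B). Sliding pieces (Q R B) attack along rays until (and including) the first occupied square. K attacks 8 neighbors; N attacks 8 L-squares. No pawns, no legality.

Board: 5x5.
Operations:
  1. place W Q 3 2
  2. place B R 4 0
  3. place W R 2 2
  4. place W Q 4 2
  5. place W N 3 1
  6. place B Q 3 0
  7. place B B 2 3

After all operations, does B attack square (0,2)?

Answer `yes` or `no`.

Answer: no

Derivation:
Op 1: place WQ@(3,2)
Op 2: place BR@(4,0)
Op 3: place WR@(2,2)
Op 4: place WQ@(4,2)
Op 5: place WN@(3,1)
Op 6: place BQ@(3,0)
Op 7: place BB@(2,3)
Per-piece attacks for B:
  BB@(2,3): attacks (3,4) (3,2) (1,4) (1,2) (0,1) [ray(1,-1) blocked at (3,2)]
  BQ@(3,0): attacks (3,1) (4,0) (2,0) (1,0) (0,0) (4,1) (2,1) (1,2) (0,3) [ray(0,1) blocked at (3,1); ray(1,0) blocked at (4,0)]
  BR@(4,0): attacks (4,1) (4,2) (3,0) [ray(0,1) blocked at (4,2); ray(-1,0) blocked at (3,0)]
B attacks (0,2): no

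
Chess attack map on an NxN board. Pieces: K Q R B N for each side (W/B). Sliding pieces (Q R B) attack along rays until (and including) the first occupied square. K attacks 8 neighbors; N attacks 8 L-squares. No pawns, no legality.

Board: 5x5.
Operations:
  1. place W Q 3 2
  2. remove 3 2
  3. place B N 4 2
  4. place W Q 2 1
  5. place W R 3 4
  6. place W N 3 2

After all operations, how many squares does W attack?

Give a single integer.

Answer: 19

Derivation:
Op 1: place WQ@(3,2)
Op 2: remove (3,2)
Op 3: place BN@(4,2)
Op 4: place WQ@(2,1)
Op 5: place WR@(3,4)
Op 6: place WN@(3,2)
Per-piece attacks for W:
  WQ@(2,1): attacks (2,2) (2,3) (2,4) (2,0) (3,1) (4,1) (1,1) (0,1) (3,2) (3,0) (1,2) (0,3) (1,0) [ray(1,1) blocked at (3,2)]
  WN@(3,2): attacks (4,4) (2,4) (1,3) (4,0) (2,0) (1,1)
  WR@(3,4): attacks (3,3) (3,2) (4,4) (2,4) (1,4) (0,4) [ray(0,-1) blocked at (3,2)]
Union (19 distinct): (0,1) (0,3) (0,4) (1,0) (1,1) (1,2) (1,3) (1,4) (2,0) (2,2) (2,3) (2,4) (3,0) (3,1) (3,2) (3,3) (4,0) (4,1) (4,4)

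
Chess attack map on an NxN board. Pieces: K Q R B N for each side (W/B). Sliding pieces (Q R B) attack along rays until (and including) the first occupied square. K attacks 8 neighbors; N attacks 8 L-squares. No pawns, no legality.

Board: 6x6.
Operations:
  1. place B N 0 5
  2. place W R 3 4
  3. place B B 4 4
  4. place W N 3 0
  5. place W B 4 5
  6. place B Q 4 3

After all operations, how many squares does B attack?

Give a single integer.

Op 1: place BN@(0,5)
Op 2: place WR@(3,4)
Op 3: place BB@(4,4)
Op 4: place WN@(3,0)
Op 5: place WB@(4,5)
Op 6: place BQ@(4,3)
Per-piece attacks for B:
  BN@(0,5): attacks (1,3) (2,4)
  BQ@(4,3): attacks (4,4) (4,2) (4,1) (4,0) (5,3) (3,3) (2,3) (1,3) (0,3) (5,4) (5,2) (3,4) (3,2) (2,1) (1,0) [ray(0,1) blocked at (4,4); ray(-1,1) blocked at (3,4)]
  BB@(4,4): attacks (5,5) (5,3) (3,5) (3,3) (2,2) (1,1) (0,0)
Union (21 distinct): (0,0) (0,3) (1,0) (1,1) (1,3) (2,1) (2,2) (2,3) (2,4) (3,2) (3,3) (3,4) (3,5) (4,0) (4,1) (4,2) (4,4) (5,2) (5,3) (5,4) (5,5)

Answer: 21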